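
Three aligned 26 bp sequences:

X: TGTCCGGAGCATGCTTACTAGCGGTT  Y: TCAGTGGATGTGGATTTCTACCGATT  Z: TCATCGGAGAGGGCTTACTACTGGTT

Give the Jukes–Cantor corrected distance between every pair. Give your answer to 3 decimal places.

X–Y: 12/26 sites differ → p ≈ 0.461538, d = −0.75 ln(1 − 0.615384) = 0.716632 ≈ 0.717.
X–Z: 8/26 sites differ → p ≈ 0.307692, d = −0.75 ln(1 − 0.410256) = 0.396050 ≈ 0.396.
Y–Z: 9/26 sites differ → p ≈ 0.346154, d = −0.75 ln(1 − 0.461539) = 0.464280 ≈ 0.464.

d(X,Y) = 0.717, d(X,Z) = 0.396, d(Y,Z) = 0.464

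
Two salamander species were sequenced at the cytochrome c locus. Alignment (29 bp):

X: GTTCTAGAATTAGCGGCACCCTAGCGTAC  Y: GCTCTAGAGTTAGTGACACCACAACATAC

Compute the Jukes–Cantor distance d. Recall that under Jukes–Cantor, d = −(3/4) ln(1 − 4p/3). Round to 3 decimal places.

0.344

The sequences differ at 8 of 29 sites (2, 9, 14, 16, 21, 22, 24, 26), so p = 8/29 ≈ 0.275862.
d = −(3/4) ln(1 − 4p/3) = −0.75 ln(1 − 0.367816) = −0.75 ln(0.632184)
  = −0.75 × (-0.458575) = 0.343931 substitutions/site.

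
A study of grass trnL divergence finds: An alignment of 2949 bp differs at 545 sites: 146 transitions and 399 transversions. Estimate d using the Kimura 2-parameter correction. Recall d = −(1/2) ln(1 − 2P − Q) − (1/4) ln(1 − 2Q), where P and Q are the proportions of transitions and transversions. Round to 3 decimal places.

0.212

P = 146/2949 ≈ 0.049508 and Q = 399/2949 ≈ 0.1353.
Under the Kimura two-parameter model, d = −½ ln(1 − 2P − Q) − ¼ ln(1 − 2Q).
1 − 2P − Q = 0.765684, giving −½ ln(0.765684) = 0.133493.
1 − 2Q = 0.7294, giving −¼ ln(0.7294) = 0.078883.
d = 0.133493 + 0.078883 = 0.212376.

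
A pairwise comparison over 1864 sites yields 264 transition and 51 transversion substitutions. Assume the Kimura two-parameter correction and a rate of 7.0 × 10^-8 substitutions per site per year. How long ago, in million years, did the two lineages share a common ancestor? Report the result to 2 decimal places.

P = 264/1864 ≈ 0.141631 and Q = 51/1864 ≈ 0.027361.
Under the Kimura two-parameter model, d = −½ ln(1 − 2P − Q) − ¼ ln(1 − 2Q).
1 − 2P − Q = 0.689377, giving −½ ln(0.689377) = 0.185983.
1 − 2Q = 0.945278, giving −¼ ln(0.945278) = 0.014069.
d = 0.185983 + 0.014069 = 0.200052.
Under a molecular clock d = 2μt, so t = d/(2μ) = 0.200052 / (2 × 7.0 × 10^-8) = 1.43 million years.

1.43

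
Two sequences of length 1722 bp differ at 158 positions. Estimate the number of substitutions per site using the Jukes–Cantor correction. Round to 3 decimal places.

p = 158/1722 ≈ 0.091754.
d = −(3/4) ln(1 − 4p/3) = −0.75 ln(1 − 0.122339) = −0.75 ln(0.877661)
  = −0.75 × (-0.130495) = 0.097871 substitutions/site.

0.098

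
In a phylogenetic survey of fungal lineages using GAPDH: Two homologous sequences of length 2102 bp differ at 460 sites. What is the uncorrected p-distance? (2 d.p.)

0.22

p = 460/2102 = 0.218839… ≈ 0.22 (to 2 d.p.).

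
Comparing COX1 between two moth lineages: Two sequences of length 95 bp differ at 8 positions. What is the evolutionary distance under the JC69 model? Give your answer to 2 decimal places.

p = 8/95 ≈ 0.084211.
d = −(3/4) ln(1 − 4p/3) = −0.75 ln(1 − 0.112281) = −0.75 ln(0.887719)
  = −0.75 × (-0.119100) = 0.089325 substitutions/site.

0.09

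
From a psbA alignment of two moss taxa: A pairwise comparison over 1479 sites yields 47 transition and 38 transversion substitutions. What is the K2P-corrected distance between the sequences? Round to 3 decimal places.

0.060

P = 47/1479 ≈ 0.031778 and Q = 38/1479 ≈ 0.025693.
Under the Kimura two-parameter model, d = −½ ln(1 − 2P − Q) − ¼ ln(1 − 2Q).
1 − 2P − Q = 0.910751, giving −½ ln(0.910751) = 0.046743.
1 − 2Q = 0.948614, giving −¼ ln(0.948614) = 0.013188.
d = 0.046743 + 0.013188 = 0.059931.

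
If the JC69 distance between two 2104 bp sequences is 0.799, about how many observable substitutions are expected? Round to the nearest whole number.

Invert JC69: p = (3/4)(1 − e^(−4d/3)) = 0.75 × (1 − e^(-1.065333)) = 0.75 × (1 − 0.344613) = 0.491540.
Expected differing sites = pL ≈ 0.491540 × 2104 = 1034.20016 ≈ 1034.

1034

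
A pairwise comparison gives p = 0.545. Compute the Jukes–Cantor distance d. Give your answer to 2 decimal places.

0.97

d = −(3/4) ln(1 − 4p/3) = −0.75 ln(1 − 0.726667) = −0.75 ln(0.273333)
  = −0.75 × (-1.297064) = 0.972798 substitutions/site.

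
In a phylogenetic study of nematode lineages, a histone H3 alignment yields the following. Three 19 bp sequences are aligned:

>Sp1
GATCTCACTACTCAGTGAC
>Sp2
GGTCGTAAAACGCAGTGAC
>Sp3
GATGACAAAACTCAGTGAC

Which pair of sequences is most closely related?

Sp1 and Sp3

Sp1–Sp2: 6/19 differ, p = 0.316, d = 0.410.
Sp1–Sp3: 4/19 differ, p = 0.211, d = 0.247.
Sp2–Sp3: 5/19 differ, p = 0.263, d = 0.324.
The smallest distance is between Sp1 and Sp3.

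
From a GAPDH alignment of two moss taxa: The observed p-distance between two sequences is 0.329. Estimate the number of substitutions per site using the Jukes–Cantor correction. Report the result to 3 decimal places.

0.433

d = −(3/4) ln(1 − 4p/3) = −0.75 ln(1 − 0.438667) = −0.75 ln(0.561333)
  = −0.75 × (-0.577441) = 0.433081 substitutions/site.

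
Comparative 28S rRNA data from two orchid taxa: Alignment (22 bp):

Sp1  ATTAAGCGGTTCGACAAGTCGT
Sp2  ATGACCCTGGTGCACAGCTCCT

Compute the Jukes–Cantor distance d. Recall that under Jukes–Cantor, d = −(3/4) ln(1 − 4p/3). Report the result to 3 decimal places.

The sequences differ at 10 of 22 sites (3, 5, 6, 8, 10, 12, 13, 17, 18, 21), so p = 10/22 ≈ 0.454545.
d = −(3/4) ln(1 − 4p/3) = −0.75 ln(1 − 0.60606) = −0.75 ln(0.39394)
  = −0.75 × (-0.931557) = 0.698668 substitutions/site.

0.699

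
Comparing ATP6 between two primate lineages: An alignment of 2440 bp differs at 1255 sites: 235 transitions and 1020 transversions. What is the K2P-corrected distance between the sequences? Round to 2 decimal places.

P = 235/2440 ≈ 0.096311 and Q = 1020/2440 ≈ 0.418033.
Under the Kimura two-parameter model, d = −½ ln(1 − 2P − Q) − ¼ ln(1 − 2Q).
1 − 2P − Q = 0.389345, giving −½ ln(0.389345) = 0.471645.
1 − 2Q = 0.163934, giving −¼ ln(0.163934) = 0.452073.
d = 0.471645 + 0.452073 = 0.923718.

0.92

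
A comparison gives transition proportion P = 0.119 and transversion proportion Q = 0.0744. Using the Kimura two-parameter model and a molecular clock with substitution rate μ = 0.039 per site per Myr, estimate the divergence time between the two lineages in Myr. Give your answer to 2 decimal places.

Under the Kimura two-parameter model, d = −½ ln(1 − 2P − Q) − ¼ ln(1 − 2Q).
1 − 2P − Q = 0.6876, giving −½ ln(0.6876) = 0.187274.
1 − 2Q = 0.8512, giving −¼ ln(0.8512) = 0.040277.
d = 0.187274 + 0.040277 = 0.227551.
Under a molecular clock d = 2μt, so t = d/(2μ) = 0.227551 / (2 × 0.039) = 2.92 Myr.

2.92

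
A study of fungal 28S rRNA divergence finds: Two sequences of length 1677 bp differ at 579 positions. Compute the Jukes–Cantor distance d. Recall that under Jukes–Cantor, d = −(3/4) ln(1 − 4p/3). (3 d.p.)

p = 579/1677 ≈ 0.345259.
d = −(3/4) ln(1 − 4p/3) = −0.75 ln(1 − 0.460345) = −0.75 ln(0.539655)
  = −0.75 × (-0.616825) = 0.462619 substitutions/site.

0.463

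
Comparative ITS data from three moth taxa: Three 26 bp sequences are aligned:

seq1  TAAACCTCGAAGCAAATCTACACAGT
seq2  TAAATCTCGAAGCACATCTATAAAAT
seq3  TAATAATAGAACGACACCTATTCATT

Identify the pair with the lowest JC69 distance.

seq1 and seq2

seq1–seq2: 5/26 differ, p = 0.192, d = 0.222.
seq1–seq3: 11/26 differ, p = 0.423, d = 0.623.
seq2–seq3: 10/26 differ, p = 0.385, d = 0.539.
The smallest distance is between seq1 and seq2.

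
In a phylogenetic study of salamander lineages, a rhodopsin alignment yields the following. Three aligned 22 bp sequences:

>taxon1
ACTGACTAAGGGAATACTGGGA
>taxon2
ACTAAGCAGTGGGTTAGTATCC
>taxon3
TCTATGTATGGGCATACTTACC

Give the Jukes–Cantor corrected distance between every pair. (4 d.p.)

taxon1–taxon2: 12/22 sites differ → p ≈ 0.545455, d = −0.75 ln(1 − 0.727273) = 0.974463 ≈ 0.9745.
taxon1–taxon3: 10/22 sites differ → p ≈ 0.454545, d = −0.75 ln(1 − 0.60606) = 0.698667 ≈ 0.6987.
taxon2–taxon3: 10/22 sites differ → p ≈ 0.454545, d = −0.75 ln(1 − 0.60606) = 0.698667 ≈ 0.6987.

d(taxon1,taxon2) = 0.9745, d(taxon1,taxon3) = 0.6987, d(taxon2,taxon3) = 0.6987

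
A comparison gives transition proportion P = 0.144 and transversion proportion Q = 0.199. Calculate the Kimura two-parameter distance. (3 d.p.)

0.461

Under the Kimura two-parameter model, d = −½ ln(1 − 2P − Q) − ¼ ln(1 − 2Q).
1 − 2P − Q = 0.513, giving −½ ln(0.513) = 0.333740.
1 − 2Q = 0.602, giving −¼ ln(0.602) = 0.126874.
d = 0.333740 + 0.126874 = 0.460614.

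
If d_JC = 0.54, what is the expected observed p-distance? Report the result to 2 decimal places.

0.38

p = (3/4)(1 − e^(−4d/3)) = 0.75 × (1 − e^(-0.72)) = 0.75 × (1 − 0.486752) = 0.384936.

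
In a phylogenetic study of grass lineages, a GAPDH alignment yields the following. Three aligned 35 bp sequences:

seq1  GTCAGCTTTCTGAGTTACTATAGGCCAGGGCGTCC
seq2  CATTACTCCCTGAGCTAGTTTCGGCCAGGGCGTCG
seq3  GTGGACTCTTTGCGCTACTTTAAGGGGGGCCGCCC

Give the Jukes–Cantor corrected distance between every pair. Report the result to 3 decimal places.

seq1–seq2: 12/35 sites differ → p ≈ 0.342857, d = −0.75 ln(1 − 0.457143) = 0.458182 ≈ 0.458.
seq1–seq3: 14/35 sites differ → p = 0.4, d = −0.75 ln(1 − 0.533333) = 0.571605 ≈ 0.572.
seq2–seq3: 16/35 sites differ → p ≈ 0.457143, d = −0.75 ln(1 − 0.609524) = 0.705292 ≈ 0.705.

d(seq1,seq2) = 0.458, d(seq1,seq3) = 0.572, d(seq2,seq3) = 0.705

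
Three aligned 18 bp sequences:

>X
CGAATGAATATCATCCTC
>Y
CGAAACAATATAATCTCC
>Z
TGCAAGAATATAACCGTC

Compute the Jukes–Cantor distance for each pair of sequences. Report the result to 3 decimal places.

X–Y: 5/18 sites differ → p ≈ 0.277778, d = −0.75 ln(1 − 0.370371) = 0.346968 ≈ 0.347.
X–Z: 6/18 sites differ → p ≈ 0.333333, d = −0.75 ln(1 − 0.444444) = 0.440839 ≈ 0.441.
Y–Z: 6/18 sites differ → p ≈ 0.333333, d = −0.75 ln(1 − 0.444444) = 0.440839 ≈ 0.441.

d(X,Y) = 0.347, d(X,Z) = 0.441, d(Y,Z) = 0.441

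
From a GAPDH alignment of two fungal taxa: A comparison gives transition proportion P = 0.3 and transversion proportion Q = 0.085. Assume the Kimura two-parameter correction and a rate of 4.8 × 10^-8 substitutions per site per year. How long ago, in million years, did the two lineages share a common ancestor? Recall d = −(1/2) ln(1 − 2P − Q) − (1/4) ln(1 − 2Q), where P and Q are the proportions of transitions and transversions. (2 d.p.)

6.50

Under the Kimura two-parameter model, d = −½ ln(1 − 2P − Q) − ¼ ln(1 − 2Q).
1 − 2P − Q = 0.315, giving −½ ln(0.315) = 0.577591.
1 − 2Q = 0.83, giving −¼ ln(0.83) = 0.046582.
d = 0.577591 + 0.046582 = 0.624173.
Under a molecular clock d = 2μt, so t = d/(2μ) = 0.624173 / (2 × 4.8 × 10^-8) = 6.50 million years.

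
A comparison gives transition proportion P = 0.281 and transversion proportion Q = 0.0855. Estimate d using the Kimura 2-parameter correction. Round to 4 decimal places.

0.5682

Under the Kimura two-parameter model, d = −½ ln(1 − 2P − Q) − ¼ ln(1 − 2Q).
1 − 2P − Q = 0.3525, giving −½ ln(0.3525) = 0.521352.
1 − 2Q = 0.829, giving −¼ ln(0.829) = 0.046884.
d = 0.521352 + 0.046884 = 0.568236.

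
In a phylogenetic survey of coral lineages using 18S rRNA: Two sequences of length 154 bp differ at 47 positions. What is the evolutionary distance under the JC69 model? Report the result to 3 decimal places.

0.392

p = 47/154 ≈ 0.305195.
d = −(3/4) ln(1 − 4p/3) = −0.75 ln(1 − 0.406927) = −0.75 ln(0.593073)
  = −0.75 × (-0.522438) = 0.391829 substitutions/site.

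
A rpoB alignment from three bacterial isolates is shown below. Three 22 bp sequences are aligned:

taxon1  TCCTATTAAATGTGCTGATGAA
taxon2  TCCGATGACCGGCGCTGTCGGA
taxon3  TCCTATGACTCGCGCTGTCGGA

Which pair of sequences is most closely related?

taxon1–taxon2: 9/22 differ, p = 0.409, d = 0.591.
taxon1–taxon3: 8/22 differ, p = 0.364, d = 0.497.
taxon2–taxon3: 3/22 differ, p = 0.136, d = 0.151.
The smallest distance is between taxon2 and taxon3.

taxon2 and taxon3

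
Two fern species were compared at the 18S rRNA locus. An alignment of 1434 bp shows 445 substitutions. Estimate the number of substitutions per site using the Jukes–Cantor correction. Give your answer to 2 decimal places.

0.40

p = 445/1434 ≈ 0.310321.
d = −(3/4) ln(1 − 4p/3) = −0.75 ln(1 − 0.413761) = −0.75 ln(0.586239)
  = −0.75 × (-0.534028) = 0.400521 substitutions/site.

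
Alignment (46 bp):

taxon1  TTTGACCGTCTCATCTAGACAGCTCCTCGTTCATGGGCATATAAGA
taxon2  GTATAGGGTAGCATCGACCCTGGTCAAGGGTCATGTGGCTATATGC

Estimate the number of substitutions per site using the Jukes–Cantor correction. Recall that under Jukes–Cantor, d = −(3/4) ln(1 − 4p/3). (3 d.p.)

The sequences differ at 21 of 46 sites, so p = 21/46 ≈ 0.456522.
d = −(3/4) ln(1 − 4p/3) = −0.75 ln(1 − 0.608696) = −0.75 ln(0.391304)
  = −0.75 × (-0.938271) = 0.703703 substitutions/site.

0.704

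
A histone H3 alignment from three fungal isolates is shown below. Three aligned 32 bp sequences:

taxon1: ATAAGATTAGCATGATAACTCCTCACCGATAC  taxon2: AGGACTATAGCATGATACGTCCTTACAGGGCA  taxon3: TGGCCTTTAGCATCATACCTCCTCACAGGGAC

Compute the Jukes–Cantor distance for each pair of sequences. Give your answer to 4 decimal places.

taxon1–taxon2: 13/32 sites differ → p = 0.40625, d = −0.75 ln(1 − 0.541667) = 0.585119 ≈ 0.5851.
taxon1–taxon3: 11/32 sites differ → p = 0.34375, d = −0.75 ln(1 − 0.458333) = 0.459828 ≈ 0.4598.
taxon2–taxon3: 8/32 sites differ → p = 0.25, d = −0.75 ln(1 − 0.333333) = 0.304098 ≈ 0.3041.

d(taxon1,taxon2) = 0.5851, d(taxon1,taxon3) = 0.4598, d(taxon2,taxon3) = 0.3041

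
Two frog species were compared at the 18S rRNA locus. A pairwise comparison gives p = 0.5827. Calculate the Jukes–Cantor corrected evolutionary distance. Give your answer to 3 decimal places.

1.125

d = −(3/4) ln(1 − 4p/3) = −0.75 ln(1 − 0.776933) = −0.75 ln(0.223067)
  = −0.75 × (-1.500283) = 1.125212 substitutions/site.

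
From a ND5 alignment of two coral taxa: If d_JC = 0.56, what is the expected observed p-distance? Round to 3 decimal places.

0.395

p = (3/4)(1 − e^(−4d/3)) = 0.75 × (1 − e^(-0.746667)) = 0.75 × (1 − 0.473944) = 0.394542.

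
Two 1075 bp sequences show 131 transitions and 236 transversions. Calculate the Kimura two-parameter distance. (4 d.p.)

0.4557

P = 131/1075 ≈ 0.12186 and Q = 236/1075 ≈ 0.219535.
Under the Kimura two-parameter model, d = −½ ln(1 − 2P − Q) − ¼ ln(1 − 2Q).
1 − 2P − Q = 0.536745, giving −½ ln(0.536745) = 0.311116.
1 − 2Q = 0.56093, giving −¼ ln(0.56093) = 0.144540.
d = 0.311116 + 0.144540 = 0.455656.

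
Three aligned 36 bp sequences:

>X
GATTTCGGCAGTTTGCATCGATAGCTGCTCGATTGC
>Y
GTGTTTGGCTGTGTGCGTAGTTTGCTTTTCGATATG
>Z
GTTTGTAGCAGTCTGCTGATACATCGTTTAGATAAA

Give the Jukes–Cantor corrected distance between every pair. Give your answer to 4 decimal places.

X–Y: 14/36 sites differ → p ≈ 0.388889, d = −0.75 ln(1 − 0.518519) = 0.548166 ≈ 0.5482.
X–Z: 18/36 sites differ → p = 0.5, d = −0.75 ln(1 − 0.666667) = 0.823960 ≈ 0.8240.
Y–Z: 16/36 sites differ → p ≈ 0.444444, d = −0.75 ln(1 − 0.592592) = 0.673455 ≈ 0.6735.

d(X,Y) = 0.5482, d(X,Z) = 0.8240, d(Y,Z) = 0.6735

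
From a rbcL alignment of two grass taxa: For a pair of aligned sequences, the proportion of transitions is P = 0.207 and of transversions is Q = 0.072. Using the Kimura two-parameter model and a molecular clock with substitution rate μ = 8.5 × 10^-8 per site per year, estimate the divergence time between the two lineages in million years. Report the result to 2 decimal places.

Under the Kimura two-parameter model, d = −½ ln(1 − 2P − Q) − ¼ ln(1 − 2Q).
1 − 2P − Q = 0.514, giving −½ ln(0.514) = 0.332766.
1 − 2Q = 0.856, giving −¼ ln(0.856) = 0.038871.
d = 0.332766 + 0.038871 = 0.371637.
Under a molecular clock d = 2μt, so t = d/(2μ) = 0.371637 / (2 × 8.5 × 10^-8) = 2.19 million years.

2.19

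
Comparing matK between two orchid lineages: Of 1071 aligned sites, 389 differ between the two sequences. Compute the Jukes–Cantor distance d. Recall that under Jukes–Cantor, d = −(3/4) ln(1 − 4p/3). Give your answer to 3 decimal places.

p = 389/1071 ≈ 0.363212.
d = −(3/4) ln(1 − 4p/3) = −0.75 ln(1 − 0.484283) = −0.75 ln(0.515717)
  = −0.75 × (-0.662197) = 0.496648 substitutions/site.

0.497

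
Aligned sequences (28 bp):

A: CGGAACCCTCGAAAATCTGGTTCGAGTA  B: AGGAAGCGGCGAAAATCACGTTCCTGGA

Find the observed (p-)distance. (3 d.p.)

The sequences differ at 9 of 28 positions (sites 1, 6, 8, 9, 18, 19, 24, 25, 27).
p = 9/28 = 0.321428… ≈ 0.321 (to 3 d.p.).

0.321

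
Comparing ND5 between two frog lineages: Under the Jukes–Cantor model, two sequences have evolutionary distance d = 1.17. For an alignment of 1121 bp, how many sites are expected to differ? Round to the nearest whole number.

Invert JC69: p = (3/4)(1 − e^(−4d/3)) = 0.75 × (1 − e^(-1.56)) = 0.75 × (1 − 0.210136) = 0.592398.
Expected differing sites = pL ≈ 0.592398 × 1121 = 664.078158 ≈ 664.

664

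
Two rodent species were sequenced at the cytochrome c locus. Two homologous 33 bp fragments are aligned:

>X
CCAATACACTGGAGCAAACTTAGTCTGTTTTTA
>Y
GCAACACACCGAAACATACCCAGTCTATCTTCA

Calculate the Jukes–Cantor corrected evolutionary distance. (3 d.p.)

The sequences differ at 11 of 33 sites, so p = 11/33 ≈ 0.333333.
d = −(3/4) ln(1 − 4p/3) = −0.75 ln(1 − 0.444444) = −0.75 ln(0.555556)
  = −0.75 × (-0.587786) = 0.440840 substitutions/site.

0.441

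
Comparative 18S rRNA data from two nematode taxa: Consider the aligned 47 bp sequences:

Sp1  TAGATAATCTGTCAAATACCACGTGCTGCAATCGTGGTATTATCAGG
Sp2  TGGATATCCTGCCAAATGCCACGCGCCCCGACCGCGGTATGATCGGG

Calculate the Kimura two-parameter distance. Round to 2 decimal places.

Of 47 sites, 10 differences are transitions and 3 are transversions, so P = 10/47 ≈ 0.212766 and Q = 3/47 ≈ 0.06383.
Under the Kimura two-parameter model, d = −½ ln(1 − 2P − Q) − ¼ ln(1 − 2Q).
1 − 2P − Q = 0.510638, giving −½ ln(0.510638) = 0.336047.
1 − 2Q = 0.87234, giving −¼ ln(0.87234) = 0.034144.
d = 0.336047 + 0.034144 = 0.370191.

0.37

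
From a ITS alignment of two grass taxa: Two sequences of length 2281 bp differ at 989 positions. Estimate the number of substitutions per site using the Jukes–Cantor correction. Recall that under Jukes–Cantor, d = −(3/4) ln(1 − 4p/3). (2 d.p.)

0.65

p = 989/2281 ≈ 0.433582.
d = −(3/4) ln(1 − 4p/3) = −0.75 ln(1 − 0.578109) = −0.75 ln(0.421891)
  = −0.75 × (-0.863008) = 0.647256 substitutions/site.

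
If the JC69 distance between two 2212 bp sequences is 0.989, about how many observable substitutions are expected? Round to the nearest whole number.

Invert JC69: p = (3/4)(1 − e^(−4d/3)) = 0.75 × (1 − e^(-1.318667)) = 0.75 × (1 − 0.267492) = 0.549381.
Expected differing sites = pL ≈ 0.549381 × 2212 = 1215.230772 ≈ 1215.

1215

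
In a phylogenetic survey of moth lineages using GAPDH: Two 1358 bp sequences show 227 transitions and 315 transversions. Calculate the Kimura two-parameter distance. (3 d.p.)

P = 227/1358 ≈ 0.167158 and Q = 315/1358 ≈ 0.231959.
Under the Kimura two-parameter model, d = −½ ln(1 − 2P − Q) − ¼ ln(1 − 2Q).
1 − 2P − Q = 0.433725, giving −½ ln(0.433725) = 0.417672.
1 − 2Q = 0.536082, giving −¼ ln(0.536082) = 0.155867.
d = 0.417672 + 0.155867 = 0.573539.

0.574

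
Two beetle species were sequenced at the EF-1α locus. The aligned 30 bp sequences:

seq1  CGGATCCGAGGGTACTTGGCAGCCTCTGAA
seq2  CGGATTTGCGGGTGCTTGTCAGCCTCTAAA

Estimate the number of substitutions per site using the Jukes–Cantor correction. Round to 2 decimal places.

The sequences differ at 6 of 30 sites (6, 7, 9, 14, 19, 28), so p = 6/30 = 0.2.
d = −(3/4) ln(1 − 4p/3) = −0.75 ln(1 − 0.266667) = −0.75 ln(0.733333)
  = −0.75 × (-0.310155) = 0.232616 substitutions/site.

0.23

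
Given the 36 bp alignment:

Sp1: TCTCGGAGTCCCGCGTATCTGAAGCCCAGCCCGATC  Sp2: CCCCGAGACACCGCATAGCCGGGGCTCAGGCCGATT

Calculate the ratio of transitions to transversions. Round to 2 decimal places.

4.00

Transitions are A↔G and C↔T; transversions are all other mismatches.
Transitions: 12. Transversions: 3.
R = 12/3 = 4.00.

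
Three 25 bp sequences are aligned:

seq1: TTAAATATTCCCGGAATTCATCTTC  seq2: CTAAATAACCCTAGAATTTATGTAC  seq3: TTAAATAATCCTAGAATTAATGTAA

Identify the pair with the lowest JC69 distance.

seq1–seq2: 8/25 differ, p = 0.320, d = 0.417.
seq1–seq3: 7/25 differ, p = 0.280, d = 0.351.
seq2–seq3: 4/25 differ, p = 0.160, d = 0.180.
The smallest distance is between seq2 and seq3.

seq2 and seq3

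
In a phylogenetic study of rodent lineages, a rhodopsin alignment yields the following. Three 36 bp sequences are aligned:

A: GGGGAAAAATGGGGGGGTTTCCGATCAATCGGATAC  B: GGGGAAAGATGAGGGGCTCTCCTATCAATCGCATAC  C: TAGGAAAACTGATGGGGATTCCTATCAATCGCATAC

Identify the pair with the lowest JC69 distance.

A–B: 6/36 differ, p = 0.167, d = 0.188.
A–C: 8/36 differ, p = 0.222, d = 0.264.
B–C: 8/36 differ, p = 0.222, d = 0.264.
The smallest distance is between A and B.

A and B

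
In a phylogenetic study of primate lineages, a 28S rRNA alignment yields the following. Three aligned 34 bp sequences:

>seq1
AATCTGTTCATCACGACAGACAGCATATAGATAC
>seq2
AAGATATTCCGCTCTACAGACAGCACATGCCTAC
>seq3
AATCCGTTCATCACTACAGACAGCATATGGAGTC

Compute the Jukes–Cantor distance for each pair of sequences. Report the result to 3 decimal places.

seq1–seq2: 11/34 sites differ → p ≈ 0.323529, d = −0.75 ln(1 − 0.431372) = 0.423397 ≈ 0.423.
seq1–seq3: 5/34 sites differ → p ≈ 0.147059, d = −0.75 ln(1 − 0.196079) = 0.163691 ≈ 0.164.
seq2–seq3: 12/34 sites differ → p ≈ 0.352941, d = −0.75 ln(1 − 0.470588) = 0.476991 ≈ 0.477.

d(seq1,seq2) = 0.423, d(seq1,seq3) = 0.164, d(seq2,seq3) = 0.477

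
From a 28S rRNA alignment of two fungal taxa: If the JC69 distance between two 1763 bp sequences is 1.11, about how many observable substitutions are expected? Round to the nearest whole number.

1021

Invert JC69: p = (3/4)(1 − e^(−4d/3)) = 0.75 × (1 − e^(-1.48)) = 0.75 × (1 − 0.227638) = 0.579272.
Expected differing sites = pL ≈ 0.579272 × 1763 = 1021.256536 ≈ 1021.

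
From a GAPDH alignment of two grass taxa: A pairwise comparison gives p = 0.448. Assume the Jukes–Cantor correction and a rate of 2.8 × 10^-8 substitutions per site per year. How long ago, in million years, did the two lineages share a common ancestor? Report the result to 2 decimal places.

d = −(3/4) ln(1 − 4p/3) = −0.75 ln(1 − 0.597333) = −0.75 ln(0.402667)
  = −0.75 × (-0.909645) = 0.682234 substitutions/site.
Under a molecular clock d = 2μt, so t = d/(2μ) = 0.682234 / (2 × 2.8 × 10^-8) = 12.18 million years.

12.18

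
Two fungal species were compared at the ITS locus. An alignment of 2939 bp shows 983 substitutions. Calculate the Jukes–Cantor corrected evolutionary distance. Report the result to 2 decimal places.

0.44

p = 983/2939 ≈ 0.334468.
d = −(3/4) ln(1 − 4p/3) = −0.75 ln(1 − 0.445957) = −0.75 ln(0.554043)
  = −0.75 × (-0.590513) = 0.442885 substitutions/site.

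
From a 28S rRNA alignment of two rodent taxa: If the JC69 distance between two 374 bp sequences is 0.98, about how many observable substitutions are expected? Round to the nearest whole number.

Invert JC69: p = (3/4)(1 − e^(−4d/3)) = 0.75 × (1 − e^(-1.306667)) = 0.75 × (1 − 0.270721) = 0.546959.
Expected differing sites = pL ≈ 0.546959 × 374 = 204.562666 ≈ 205.

205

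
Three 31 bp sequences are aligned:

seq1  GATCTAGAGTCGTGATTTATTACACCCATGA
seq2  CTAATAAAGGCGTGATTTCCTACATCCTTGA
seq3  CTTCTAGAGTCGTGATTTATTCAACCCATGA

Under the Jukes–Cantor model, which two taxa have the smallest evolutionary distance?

seq1 and seq3

seq1–seq2: 10/31 differ, p = 0.323, d = 0.422.
seq1–seq3: 4/31 differ, p = 0.129, d = 0.142.
seq2–seq3: 10/31 differ, p = 0.323, d = 0.422.
The smallest distance is between seq1 and seq3.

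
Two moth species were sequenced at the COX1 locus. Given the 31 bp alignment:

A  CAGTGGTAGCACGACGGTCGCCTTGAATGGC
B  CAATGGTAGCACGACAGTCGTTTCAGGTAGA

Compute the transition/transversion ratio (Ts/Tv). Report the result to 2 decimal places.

9.00

Transitions are A↔G and C↔T; transversions are all other mismatches.
Transitions: 9. Transversions: 1.
R = 9/1 = 9.00.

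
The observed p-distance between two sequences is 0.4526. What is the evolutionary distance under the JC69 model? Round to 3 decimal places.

0.694

d = −(3/4) ln(1 − 4p/3) = −0.75 ln(1 − 0.603467) = −0.75 ln(0.396533)
  = −0.75 × (-0.924996) = 0.693747 substitutions/site.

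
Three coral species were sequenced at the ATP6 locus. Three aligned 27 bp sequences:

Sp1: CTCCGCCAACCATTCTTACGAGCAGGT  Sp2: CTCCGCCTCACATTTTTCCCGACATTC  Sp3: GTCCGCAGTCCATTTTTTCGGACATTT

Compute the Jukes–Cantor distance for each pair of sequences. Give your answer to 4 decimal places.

d(Sp1,Sp2) = 0.5876, d(Sp1,Sp3) = 0.5107, d(Sp2,Sp3) = 0.3770

Sp1–Sp2: 11/27 sites differ → p ≈ 0.407407, d = −0.75 ln(1 − 0.543209) = 0.587647 ≈ 0.5876.
Sp1–Sp3: 10/27 sites differ → p ≈ 0.37037, d = −0.75 ln(1 − 0.493827) = 0.510658 ≈ 0.5107.
Sp2–Sp3: 8/27 sites differ → p ≈ 0.296296, d = −0.75 ln(1 − 0.395061) = 0.376971 ≈ 0.3770.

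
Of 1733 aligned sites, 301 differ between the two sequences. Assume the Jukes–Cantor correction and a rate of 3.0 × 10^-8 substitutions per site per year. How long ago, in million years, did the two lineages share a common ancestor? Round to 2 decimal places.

3.29

p = 301/1733 ≈ 0.173687.
d = −(3/4) ln(1 − 4p/3) = −0.75 ln(1 − 0.231583) = −0.75 ln(0.768417)
  = −0.75 × (-0.263423) = 0.197567 substitutions/site.
Under a molecular clock d = 2μt, so t = d/(2μ) = 0.197567 / (2 × 3.0 × 10^-8) = 3.29 million years.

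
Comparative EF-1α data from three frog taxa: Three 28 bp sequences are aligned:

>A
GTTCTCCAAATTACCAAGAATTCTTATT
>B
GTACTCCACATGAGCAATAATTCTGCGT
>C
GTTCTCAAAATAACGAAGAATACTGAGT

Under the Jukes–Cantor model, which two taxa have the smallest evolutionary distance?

A–B: 8/28 differ, p = 0.286, d = 0.360.
A–C: 6/28 differ, p = 0.214, d = 0.252.
B–C: 9/28 differ, p = 0.321, d = 0.420.
The smallest distance is between A and C.

A and C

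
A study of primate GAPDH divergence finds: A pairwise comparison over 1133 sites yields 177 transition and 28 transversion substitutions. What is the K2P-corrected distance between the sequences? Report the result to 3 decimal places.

0.218

P = 177/1133 ≈ 0.156222 and Q = 28/1133 ≈ 0.024713.
Under the Kimura two-parameter model, d = −½ ln(1 − 2P − Q) − ¼ ln(1 − 2Q).
1 − 2P − Q = 0.662843, giving −½ ln(0.662843) = 0.205609.
1 − 2Q = 0.950574, giving −¼ ln(0.950574) = 0.012672.
d = 0.205609 + 0.012672 = 0.218281.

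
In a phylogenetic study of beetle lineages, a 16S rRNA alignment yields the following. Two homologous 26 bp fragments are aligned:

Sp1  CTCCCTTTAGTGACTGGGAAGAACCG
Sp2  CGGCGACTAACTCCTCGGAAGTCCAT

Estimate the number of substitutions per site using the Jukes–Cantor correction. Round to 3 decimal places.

0.949

The sequences differ at 14 of 26 sites, so p = 14/26 ≈ 0.538462.
d = −(3/4) ln(1 − 4p/3) = −0.75 ln(1 − 0.717949) = −0.75 ln(0.282051)
  = −0.75 × (-1.265667) = 0.949250 substitutions/site.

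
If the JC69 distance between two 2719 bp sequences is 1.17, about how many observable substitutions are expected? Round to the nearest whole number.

Invert JC69: p = (3/4)(1 − e^(−4d/3)) = 0.75 × (1 − e^(-1.56)) = 0.75 × (1 − 0.210136) = 0.592398.
Expected differing sites = pL ≈ 0.592398 × 2719 = 1610.730162 ≈ 1611.

1611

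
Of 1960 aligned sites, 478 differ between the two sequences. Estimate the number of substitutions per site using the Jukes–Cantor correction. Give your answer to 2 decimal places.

0.29

p = 478/1960 ≈ 0.243878.
d = −(3/4) ln(1 − 4p/3) = −0.75 ln(1 − 0.325171) = −0.75 ln(0.674829)
  = −0.75 × (-0.393296) = 0.294972 substitutions/site.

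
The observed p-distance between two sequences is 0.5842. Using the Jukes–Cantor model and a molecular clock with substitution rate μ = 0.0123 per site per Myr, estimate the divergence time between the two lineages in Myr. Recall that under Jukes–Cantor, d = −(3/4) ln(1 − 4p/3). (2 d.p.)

d = −(3/4) ln(1 − 4p/3) = −0.75 ln(1 − 0.778933) = −0.75 ln(0.221067)
  = −0.75 × (-1.509289) = 1.131967 substitutions/site.
Under a molecular clock d = 2μt, so t = d/(2μ) = 1.131967 / (2 × 0.0123) = 46.01 Myr.

46.01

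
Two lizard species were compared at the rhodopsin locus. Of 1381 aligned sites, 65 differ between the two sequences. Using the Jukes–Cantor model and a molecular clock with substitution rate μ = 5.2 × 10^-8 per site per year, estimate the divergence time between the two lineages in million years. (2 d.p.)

0.47

p = 65/1381 ≈ 0.047067.
d = −(3/4) ln(1 − 4p/3) = −0.75 ln(1 − 0.062756) = −0.75 ln(0.937244)
  = −0.75 × (-0.064812) = 0.048609 substitutions/site.
Under a molecular clock d = 2μt, so t = d/(2μ) = 0.048609 / (2 × 5.2 × 10^-8) = 0.47 million years.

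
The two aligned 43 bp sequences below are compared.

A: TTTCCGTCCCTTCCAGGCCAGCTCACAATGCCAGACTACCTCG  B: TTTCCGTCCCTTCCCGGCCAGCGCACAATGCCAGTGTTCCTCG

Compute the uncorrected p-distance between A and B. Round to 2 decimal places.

The sequences differ at 5 of 43 positions (sites 15, 23, 35, 36, 38).
p = 5/43 = 0.116279… ≈ 0.12 (to 2 d.p.).

0.12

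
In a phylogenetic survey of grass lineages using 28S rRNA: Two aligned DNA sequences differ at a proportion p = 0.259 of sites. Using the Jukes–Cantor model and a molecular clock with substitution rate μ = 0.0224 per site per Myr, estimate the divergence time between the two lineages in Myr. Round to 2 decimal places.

7.09

d = −(3/4) ln(1 − 4p/3) = −0.75 ln(1 − 0.345333) = −0.75 ln(0.654667)
  = −0.75 × (-0.423629) = 0.317722 substitutions/site.
Under a molecular clock d = 2μt, so t = d/(2μ) = 0.317722 / (2 × 0.0224) = 7.09 Myr.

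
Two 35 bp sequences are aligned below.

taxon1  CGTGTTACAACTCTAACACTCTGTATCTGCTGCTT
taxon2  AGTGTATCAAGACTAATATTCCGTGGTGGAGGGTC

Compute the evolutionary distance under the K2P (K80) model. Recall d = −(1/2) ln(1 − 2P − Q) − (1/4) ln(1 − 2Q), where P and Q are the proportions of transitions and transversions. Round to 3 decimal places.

Of 35 sites, 6 differences are transitions and 10 are transversions, so P = 6/35 ≈ 0.171429 and Q = 10/35 ≈ 0.285714.
Under the Kimura two-parameter model, d = −½ ln(1 − 2P − Q) − ¼ ln(1 − 2Q).
1 − 2P − Q = 0.371428, giving −½ ln(0.371428) = 0.495200.
1 − 2Q = 0.428572, giving −¼ ln(0.428572) = 0.211824.
d = 0.495200 + 0.211824 = 0.707024.

0.707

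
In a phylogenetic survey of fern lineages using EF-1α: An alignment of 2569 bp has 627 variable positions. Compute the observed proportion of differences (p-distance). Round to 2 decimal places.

0.24

p = 627/2569 = 0.244063… ≈ 0.24 (to 2 d.p.).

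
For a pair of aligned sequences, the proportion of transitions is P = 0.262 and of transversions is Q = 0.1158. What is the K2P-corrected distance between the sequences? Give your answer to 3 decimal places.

Under the Kimura two-parameter model, d = −½ ln(1 − 2P − Q) − ¼ ln(1 − 2Q).
1 − 2P − Q = 0.3602, giving −½ ln(0.3602) = 0.510548.
1 − 2Q = 0.7684, giving −¼ ln(0.7684) = 0.065861.
d = 0.510548 + 0.065861 = 0.576409.

0.576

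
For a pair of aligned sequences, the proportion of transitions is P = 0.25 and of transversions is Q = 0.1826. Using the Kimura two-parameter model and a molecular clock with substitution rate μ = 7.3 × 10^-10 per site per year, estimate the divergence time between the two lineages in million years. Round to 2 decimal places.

470.83

Under the Kimura two-parameter model, d = −½ ln(1 − 2P − Q) − ¼ ln(1 − 2Q).
1 − 2P − Q = 0.3174, giving −½ ln(0.3174) = 0.573796.
1 − 2Q = 0.6348, giving −¼ ln(0.6348) = 0.113611.
d = 0.573796 + 0.113611 = 0.687407.
Under a molecular clock d = 2μt, so t = d/(2μ) = 0.687407 / (2 × 7.3 × 10^-10) = 470.83 million years.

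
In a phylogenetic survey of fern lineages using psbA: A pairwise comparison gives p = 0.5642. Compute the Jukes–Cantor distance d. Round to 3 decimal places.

d = −(3/4) ln(1 − 4p/3) = −0.75 ln(1 − 0.752267) = −0.75 ln(0.247733)
  = −0.75 × (-1.395404) = 1.046553 substitutions/site.

1.047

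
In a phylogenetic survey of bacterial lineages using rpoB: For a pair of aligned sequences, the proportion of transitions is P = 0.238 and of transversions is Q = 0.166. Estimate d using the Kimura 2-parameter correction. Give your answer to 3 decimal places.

0.614

Under the Kimura two-parameter model, d = −½ ln(1 − 2P − Q) − ¼ ln(1 − 2Q).
1 − 2P − Q = 0.358, giving −½ ln(0.358) = 0.513611.
1 − 2Q = 0.668, giving −¼ ln(0.668) = 0.100867.
d = 0.513611 + 0.100867 = 0.614478.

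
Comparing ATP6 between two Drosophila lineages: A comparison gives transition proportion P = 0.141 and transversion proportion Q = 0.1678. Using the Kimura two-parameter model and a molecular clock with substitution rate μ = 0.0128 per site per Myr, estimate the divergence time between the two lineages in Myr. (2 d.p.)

15.66

Under the Kimura two-parameter model, d = −½ ln(1 − 2P − Q) − ¼ ln(1 − 2Q).
1 − 2P − Q = 0.5502, giving −½ ln(0.5502) = 0.298737.
1 − 2Q = 0.6644, giving −¼ ln(0.6644) = 0.102218.
d = 0.298737 + 0.102218 = 0.400955.
Under a molecular clock d = 2μt, so t = d/(2μ) = 0.400955 / (2 × 0.0128) = 15.66 Myr.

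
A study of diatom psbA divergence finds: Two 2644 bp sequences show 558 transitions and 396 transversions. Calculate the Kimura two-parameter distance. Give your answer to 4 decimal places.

P = 558/2644 ≈ 0.211044 and Q = 396/2644 ≈ 0.149773.
Under the Kimura two-parameter model, d = −½ ln(1 − 2P − Q) − ¼ ln(1 − 2Q).
1 − 2P − Q = 0.428139, giving −½ ln(0.428139) = 0.424154.
1 − 2Q = 0.700454, giving −¼ ln(0.700454) = 0.089007.
d = 0.424154 + 0.089007 = 0.513161.

0.5132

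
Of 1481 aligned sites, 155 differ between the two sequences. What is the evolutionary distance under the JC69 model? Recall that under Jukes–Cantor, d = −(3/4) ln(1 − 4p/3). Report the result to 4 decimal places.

p = 155/1481 ≈ 0.104659.
d = −(3/4) ln(1 − 4p/3) = −0.75 ln(1 − 0.139545) = −0.75 ln(0.860455)
  = −0.75 × (-0.150294) = 0.112721 substitutions/site.

0.1127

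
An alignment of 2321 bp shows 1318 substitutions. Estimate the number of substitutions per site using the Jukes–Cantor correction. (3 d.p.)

1.061

p = 1318/2321 ≈ 0.567859.
d = −(3/4) ln(1 − 4p/3) = −0.75 ln(1 − 0.757145) = −0.75 ln(0.242855)
  = −0.75 × (-1.415291) = 1.061468 substitutions/site.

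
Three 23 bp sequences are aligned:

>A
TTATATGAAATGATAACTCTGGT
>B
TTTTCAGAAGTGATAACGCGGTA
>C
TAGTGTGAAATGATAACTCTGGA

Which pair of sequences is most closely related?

A and C

A–B: 8/23 differ, p = 0.348, d = 0.467.
A–C: 4/23 differ, p = 0.174, d = 0.198.
B–C: 8/23 differ, p = 0.348, d = 0.467.
The smallest distance is between A and C.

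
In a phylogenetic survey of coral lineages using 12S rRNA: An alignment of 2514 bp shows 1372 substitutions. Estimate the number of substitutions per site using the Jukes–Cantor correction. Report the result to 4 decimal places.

0.9755

p = 1372/2514 ≈ 0.545744.
d = −(3/4) ln(1 − 4p/3) = −0.75 ln(1 − 0.727659) = −0.75 ln(0.272341)
  = −0.75 × (-1.300700) = 0.975525 substitutions/site.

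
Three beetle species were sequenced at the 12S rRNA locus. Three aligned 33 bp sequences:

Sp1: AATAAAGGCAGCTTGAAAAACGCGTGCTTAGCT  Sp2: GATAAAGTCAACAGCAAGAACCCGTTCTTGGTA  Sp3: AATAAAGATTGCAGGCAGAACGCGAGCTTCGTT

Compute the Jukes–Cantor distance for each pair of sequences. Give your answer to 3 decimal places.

d(Sp1,Sp2) = 0.497, d(Sp1,Sp3) = 0.388, d(Sp2,Sp3) = 0.497

Sp1–Sp2: 12/33 sites differ → p ≈ 0.363636, d = −0.75 ln(1 − 0.484848) = 0.497470 ≈ 0.497.
Sp1–Sp3: 10/33 sites differ → p ≈ 0.30303, d = −0.75 ln(1 − 0.40404) = 0.388186 ≈ 0.388.
Sp2–Sp3: 12/33 sites differ → p ≈ 0.363636, d = −0.75 ln(1 − 0.484848) = 0.497470 ≈ 0.497.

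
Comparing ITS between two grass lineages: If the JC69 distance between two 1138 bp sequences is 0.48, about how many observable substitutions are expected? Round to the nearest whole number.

403

Invert JC69: p = (3/4)(1 − e^(−4d/3)) = 0.75 × (1 − e^(-0.64)) = 0.75 × (1 − 0.527292) = 0.354531.
Expected differing sites = pL ≈ 0.354531 × 1138 = 403.456278 ≈ 403.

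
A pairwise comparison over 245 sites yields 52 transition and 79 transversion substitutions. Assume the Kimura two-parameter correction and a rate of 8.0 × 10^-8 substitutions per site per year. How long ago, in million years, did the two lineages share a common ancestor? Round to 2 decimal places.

5.91

P = 52/245 ≈ 0.212245 and Q = 79/245 ≈ 0.322449.
Under the Kimura two-parameter model, d = −½ ln(1 − 2P − Q) − ¼ ln(1 − 2Q).
1 − 2P − Q = 0.253061, giving −½ ln(0.253061) = 0.687062.
1 − 2Q = 0.355102, giving −¼ ln(0.355102) = 0.258838.
d = 0.687062 + 0.258838 = 0.945900.
Under a molecular clock d = 2μt, so t = d/(2μ) = 0.945900 / (2 × 8.0 × 10^-8) = 5.91 million years.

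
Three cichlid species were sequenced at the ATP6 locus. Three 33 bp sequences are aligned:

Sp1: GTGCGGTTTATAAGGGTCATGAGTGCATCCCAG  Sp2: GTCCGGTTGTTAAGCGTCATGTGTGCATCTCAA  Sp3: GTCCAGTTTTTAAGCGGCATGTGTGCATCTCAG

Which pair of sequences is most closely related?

Sp1–Sp2: 7/33 differ, p = 0.212, d = 0.249.
Sp1–Sp3: 7/33 differ, p = 0.212, d = 0.249.
Sp2–Sp3: 4/33 differ, p = 0.121, d = 0.132.
The smallest distance is between Sp2 and Sp3.

Sp2 and Sp3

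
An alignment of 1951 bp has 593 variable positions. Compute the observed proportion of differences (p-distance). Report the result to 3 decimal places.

0.304

p = 593/1951 = 0.303946… ≈ 0.304 (to 3 d.p.).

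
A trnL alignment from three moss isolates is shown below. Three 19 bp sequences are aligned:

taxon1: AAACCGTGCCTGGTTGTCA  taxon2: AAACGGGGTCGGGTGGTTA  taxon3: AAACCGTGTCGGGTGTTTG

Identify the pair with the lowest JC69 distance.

taxon2 and taxon3

taxon1–taxon2: 6/19 differ, p = 0.316, d = 0.410.
taxon1–taxon3: 6/19 differ, p = 0.316, d = 0.410.
taxon2–taxon3: 4/19 differ, p = 0.211, d = 0.247.
The smallest distance is between taxon2 and taxon3.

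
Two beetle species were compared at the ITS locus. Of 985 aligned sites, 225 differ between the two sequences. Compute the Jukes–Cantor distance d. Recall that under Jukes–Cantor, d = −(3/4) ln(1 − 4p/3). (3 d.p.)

p = 225/985 ≈ 0.228426.
d = −(3/4) ln(1 − 4p/3) = −0.75 ln(1 − 0.304568) = −0.75 ln(0.695432)
  = −0.75 × (-0.363222) = 0.272417 substitutions/site.

0.272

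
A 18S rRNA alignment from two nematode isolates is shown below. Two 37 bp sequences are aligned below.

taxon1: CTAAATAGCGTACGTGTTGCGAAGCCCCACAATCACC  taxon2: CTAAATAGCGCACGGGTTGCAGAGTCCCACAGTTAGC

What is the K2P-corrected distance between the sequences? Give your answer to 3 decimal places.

0.266

Of 37 sites, 6 differences are transitions and 2 are transversions, so P = 6/37 ≈ 0.162162 and Q = 2/37 ≈ 0.054054.
Under the Kimura two-parameter model, d = −½ ln(1 − 2P − Q) − ¼ ln(1 − 2Q).
1 − 2P − Q = 0.621622, giving −½ ln(0.621622) = 0.237712.
1 − 2Q = 0.891892, giving −¼ ln(0.891892) = 0.028603.
d = 0.237712 + 0.028603 = 0.266315.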